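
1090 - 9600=-8510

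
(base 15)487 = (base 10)1027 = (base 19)2g1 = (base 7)2665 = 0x403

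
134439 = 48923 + 85516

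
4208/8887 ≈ 0.474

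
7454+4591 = 12045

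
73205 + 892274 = 965479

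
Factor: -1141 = -1*7^1*163^1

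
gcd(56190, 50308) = 2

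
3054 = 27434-24380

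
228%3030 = 228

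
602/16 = 37 + 5/8 ≈ 37.63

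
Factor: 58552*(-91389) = -1*2^3*3^1*13^1*41^1*563^1*743^1 = -5351008728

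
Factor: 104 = 2^3*13^1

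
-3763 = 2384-6147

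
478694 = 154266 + 324428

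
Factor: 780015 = 3^1*5^1*149^1*349^1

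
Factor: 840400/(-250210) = -1 * 2^3 * 5^1 * 11^1 * 131^(-1) = -440/131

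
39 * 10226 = 398814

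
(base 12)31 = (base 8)45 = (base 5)122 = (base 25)1c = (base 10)37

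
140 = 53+87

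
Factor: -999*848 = -1*2^4*3^3*37^1*53^1 = -847152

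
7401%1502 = 1393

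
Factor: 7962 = 2^1 * 3^1 * 1327^1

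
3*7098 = 21294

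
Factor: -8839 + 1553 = -1*2^1*3643^1 = -7286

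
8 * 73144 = 585152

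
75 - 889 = -814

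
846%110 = 76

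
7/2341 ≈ 0.00299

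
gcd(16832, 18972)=4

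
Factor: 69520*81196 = 2^6*5^1*11^1*53^1*79^1*383^1 = 5644745920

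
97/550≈0.176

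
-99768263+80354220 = -19414043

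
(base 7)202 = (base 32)34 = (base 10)100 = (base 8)144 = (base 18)5a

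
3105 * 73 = 226665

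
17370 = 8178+9192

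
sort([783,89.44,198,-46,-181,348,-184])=[-184,-181,-46,89.44,198,348,783]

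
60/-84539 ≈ -0.000710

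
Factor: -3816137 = -1 * 13^1 * 23^1 * 12763^1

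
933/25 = 37 + 8/25 = 37.32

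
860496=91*9456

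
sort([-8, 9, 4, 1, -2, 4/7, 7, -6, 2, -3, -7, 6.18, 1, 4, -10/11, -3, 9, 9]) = [-8, -7, -6, -3, -3, -2, -10/11, 4/7, 1, 1, 2, 4, 4, 6.18, 7, 9, 9, 9]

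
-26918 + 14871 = -12047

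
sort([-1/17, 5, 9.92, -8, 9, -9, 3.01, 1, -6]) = [-9, -8, -6, -1/17, 1, 3.01, 5, 9, 9.92]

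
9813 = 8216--1597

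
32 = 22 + 10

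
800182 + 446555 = 1246737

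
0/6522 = 0 = 0.00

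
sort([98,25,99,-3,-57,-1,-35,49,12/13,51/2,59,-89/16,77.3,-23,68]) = [-57,-35,-23,-89/16,-3,-1,12/13,25,51/2,49,59,68,77.3,98,99]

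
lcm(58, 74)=2146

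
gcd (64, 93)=1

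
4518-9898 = -5380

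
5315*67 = 356105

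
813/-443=-1 - 370/443≈-1.84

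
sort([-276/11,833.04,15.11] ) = [-276/11,15.11,833.04] 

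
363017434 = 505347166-142329732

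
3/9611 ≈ 0.000312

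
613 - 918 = -305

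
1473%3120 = 1473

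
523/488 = 1 + 35/488 ≈ 1.07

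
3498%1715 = 68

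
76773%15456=14949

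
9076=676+8400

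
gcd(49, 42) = 7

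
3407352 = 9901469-6494117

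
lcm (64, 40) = 320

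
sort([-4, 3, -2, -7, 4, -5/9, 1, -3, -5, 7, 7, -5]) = [-7, -5, -5, -4, -3, -2, -5/9, 1, 3, 4, 7, 7]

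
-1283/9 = -142 - 5/9 ≈ -142.56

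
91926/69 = 30642/23 ≈ 1332.26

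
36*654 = 23544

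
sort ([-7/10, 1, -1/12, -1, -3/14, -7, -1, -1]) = [-7, -1, -1, -1, -7/10, -3/14, -1/12, 1]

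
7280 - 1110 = 6170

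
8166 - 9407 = -1241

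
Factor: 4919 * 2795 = 5^1 * 13^1 * 43^1 * 4919^1 = 13748605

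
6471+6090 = 12561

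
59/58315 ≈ 0.00101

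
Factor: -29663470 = -1 * 2^1 * 5^1 * 17^1 * 174491^1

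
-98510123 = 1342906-99853029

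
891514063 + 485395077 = 1376909140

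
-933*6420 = -5989860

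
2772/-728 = -3 - 21/26 ≈ -3.81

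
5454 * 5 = 27270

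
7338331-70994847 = -63656516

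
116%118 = 116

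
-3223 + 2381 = -842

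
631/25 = 25 + 6/25 = 25.24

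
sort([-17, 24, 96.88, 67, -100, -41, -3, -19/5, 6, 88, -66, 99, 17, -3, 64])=[-100, -66, -41, -17, -19/5, -3, -3, 6, 17, 24, 64, 67, 88, 96.88, 99]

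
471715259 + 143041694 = 614756953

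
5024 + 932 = 5956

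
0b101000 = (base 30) 1a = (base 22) 1i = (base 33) 17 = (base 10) 40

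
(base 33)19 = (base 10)42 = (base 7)60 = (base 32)1a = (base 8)52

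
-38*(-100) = 3800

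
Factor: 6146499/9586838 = 2^(-1) * 3^1 * 967^(-1) * 4957^(-1) * 2048833^1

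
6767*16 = 108272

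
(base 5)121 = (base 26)1a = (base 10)36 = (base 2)100100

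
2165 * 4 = 8660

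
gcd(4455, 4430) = 5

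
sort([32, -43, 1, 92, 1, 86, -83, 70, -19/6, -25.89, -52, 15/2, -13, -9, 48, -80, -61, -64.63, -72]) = [-83, -80, -72, -64.63, -61, -52, -43, -25.89, -13, -9, -19/6, 1, 1, 15/2, 32, 48, 70, 86, 92]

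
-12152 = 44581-56733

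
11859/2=5929 + 1/2=5929.50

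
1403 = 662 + 741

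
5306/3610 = 2653/1805 ≈ 1.47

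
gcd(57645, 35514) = 9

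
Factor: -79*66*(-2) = 2^2*3^1*11^1*79^1 = 10428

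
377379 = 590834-213455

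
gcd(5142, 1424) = 2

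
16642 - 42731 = -26089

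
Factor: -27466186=-1 * 2^1 * 11^1 * 17^1 * 23^1 * 31^1 * 103^1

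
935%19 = 4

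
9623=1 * 9623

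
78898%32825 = 13248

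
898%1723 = 898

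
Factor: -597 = -1*3^1*199^1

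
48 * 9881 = 474288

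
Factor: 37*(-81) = -1*3^4*37^1 = -2997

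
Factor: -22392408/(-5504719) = 2^3*3^1*11^(-1)*17^(-1)*29^1*29437^(-1)*32173^1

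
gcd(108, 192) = 12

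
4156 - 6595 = -2439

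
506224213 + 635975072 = 1142199285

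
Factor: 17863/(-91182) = -1*2^(-1)*3^(-1)*7^(-1)*13^(-1)*167^(-1)*17863^1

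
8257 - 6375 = 1882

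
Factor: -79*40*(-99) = 2^3*3^2*5^1*11^1*79^1 = 312840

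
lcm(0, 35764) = 0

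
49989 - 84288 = -34299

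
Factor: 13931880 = 2^3 * 3^1 * 5^1 * 116099^1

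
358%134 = 90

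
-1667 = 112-1779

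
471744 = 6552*72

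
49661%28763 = 20898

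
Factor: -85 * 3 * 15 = -1 * 3^2 * 5^2 * 17^1 = -3825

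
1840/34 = 920/17 ≈ 54.12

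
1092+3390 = 4482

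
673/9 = 74 + 7/9 ≈ 74.78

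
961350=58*16575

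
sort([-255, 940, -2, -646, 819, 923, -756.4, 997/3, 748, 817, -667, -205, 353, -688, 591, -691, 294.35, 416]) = [-756.4, -691, -688, -667, -646, -255, -205, -2, 294.35, 997/3, 353, 416, 591, 748, 817, 819, 923, 940]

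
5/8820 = 1/1764 ≈ 0.000567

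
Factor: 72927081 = 3^3*1439^1*1877^1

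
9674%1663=1359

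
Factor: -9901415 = -1*5^1*1980283^1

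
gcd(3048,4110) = 6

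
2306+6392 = 8698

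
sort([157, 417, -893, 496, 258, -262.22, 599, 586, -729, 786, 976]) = [-893, -729, -262.22, 157, 258, 417, 496, 586, 599, 786, 976]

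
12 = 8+4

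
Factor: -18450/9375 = -1*2^1*3^1*5^(-3)*41^1 = -246/125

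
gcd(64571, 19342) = 1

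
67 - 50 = 17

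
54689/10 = 5468 + 9/10 = 5468.90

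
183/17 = 10 + 13/17 ≈ 10.76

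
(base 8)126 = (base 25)3b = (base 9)105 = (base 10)86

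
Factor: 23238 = 2^1 * 3^2 * 1291^1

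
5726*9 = 51534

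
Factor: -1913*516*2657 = -1*2^2*3^1*43^1*1913^1*2657^1 = -2622745956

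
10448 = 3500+6948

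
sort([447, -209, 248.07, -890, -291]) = [-890, -291, -209, 248.07, 447]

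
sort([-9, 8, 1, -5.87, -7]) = [-9, -7, -5.87, 1, 8]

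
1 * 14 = 14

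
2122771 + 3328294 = 5451065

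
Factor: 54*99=2^1*3^5*11^1=5346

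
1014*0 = 0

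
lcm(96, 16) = 96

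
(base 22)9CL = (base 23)8HI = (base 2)1001000100001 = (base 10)4641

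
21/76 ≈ 0.276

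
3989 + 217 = 4206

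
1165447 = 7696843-6531396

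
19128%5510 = 2598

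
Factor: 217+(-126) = 7^1 * 13^1 = 91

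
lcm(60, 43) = 2580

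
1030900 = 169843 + 861057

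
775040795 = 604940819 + 170099976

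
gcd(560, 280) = 280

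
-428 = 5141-5569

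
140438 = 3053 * 46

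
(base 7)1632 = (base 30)m0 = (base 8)1224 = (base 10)660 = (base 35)iu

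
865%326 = 213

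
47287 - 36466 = 10821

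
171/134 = 1 + 37/134 ≈ 1.28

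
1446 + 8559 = 10005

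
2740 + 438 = 3178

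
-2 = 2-4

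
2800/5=560=560.00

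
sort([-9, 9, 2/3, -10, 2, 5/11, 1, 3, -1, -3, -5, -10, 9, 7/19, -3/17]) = [-10, -10, -9, -5, -3, -1, -3/17, 7/19, 5/11, 2/3, 1, 2, 3, 9, 9]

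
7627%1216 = 331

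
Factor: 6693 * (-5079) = -1 * 3^2 * 23^1 * 97^1 * 1693^1 = -33993747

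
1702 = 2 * 851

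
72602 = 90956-18354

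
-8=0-8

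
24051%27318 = 24051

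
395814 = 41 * 9654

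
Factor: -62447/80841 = -1*3^(-1)*7^1*11^1*811^1*26947^(-1)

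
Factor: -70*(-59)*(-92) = -1*2^3*5^1*7^1*23^1*59^1 = -379960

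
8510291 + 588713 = 9099004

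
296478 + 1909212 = 2205690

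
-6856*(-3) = 20568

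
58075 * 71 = 4123325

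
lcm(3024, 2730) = 196560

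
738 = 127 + 611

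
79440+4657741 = 4737181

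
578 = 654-76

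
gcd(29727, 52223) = 1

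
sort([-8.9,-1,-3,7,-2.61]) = [-8.9,-3,-2.61,-1,7]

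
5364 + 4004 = 9368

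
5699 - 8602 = -2903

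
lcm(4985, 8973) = 44865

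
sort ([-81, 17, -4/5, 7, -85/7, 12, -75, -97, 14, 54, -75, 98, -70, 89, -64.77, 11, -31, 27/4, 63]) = [-97, -81, -75, -75, -70, -64.77, -31, -85/7, -4/5, 27/4, 7, 11, 12, 14, 17, 54, 63, 89, 98]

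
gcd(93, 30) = 3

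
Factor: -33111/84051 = -1*3^(-1)*11^(-1)*13^1 = -13/33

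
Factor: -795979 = -1*795979^1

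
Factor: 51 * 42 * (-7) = -1 * 2^1 * 3^2 * 7^2 * 17^1 = -14994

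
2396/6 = 1198/3 ≈ 399.33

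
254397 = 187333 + 67064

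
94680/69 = 1372 + 4/23 ≈ 1372.17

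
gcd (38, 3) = 1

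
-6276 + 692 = -5584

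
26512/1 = 26512 = 26512.00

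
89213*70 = 6244910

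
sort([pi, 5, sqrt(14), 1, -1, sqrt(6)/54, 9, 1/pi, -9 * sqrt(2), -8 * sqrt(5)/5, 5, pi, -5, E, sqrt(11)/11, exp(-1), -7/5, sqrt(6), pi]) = [-9 * sqrt(2), -5, -8 * sqrt(5)/5, -7/5, -1, sqrt(6)/54, sqrt(11)/11, 1/pi, exp(-1), 1, sqrt(6), E, pi, pi, pi, sqrt(14), 5, 5, 9]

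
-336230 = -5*67246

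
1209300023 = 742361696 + 466938327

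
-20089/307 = -65 - 134/307 ≈ -65.44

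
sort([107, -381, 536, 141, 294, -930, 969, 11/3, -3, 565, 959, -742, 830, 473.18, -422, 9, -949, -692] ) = [-949, -930, -742, -692, -422, -381, -3, 11/3, 9, 107, 141, 294, 473.18, 536, 565, 830, 959, 969] 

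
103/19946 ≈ 0.00516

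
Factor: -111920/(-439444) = 2^2 * 5^1 * 61^(-1) * 1399^1 * 1801^(-1) = 27980/109861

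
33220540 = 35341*940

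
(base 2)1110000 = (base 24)4g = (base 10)112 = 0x70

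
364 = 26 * 14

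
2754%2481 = 273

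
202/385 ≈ 0.525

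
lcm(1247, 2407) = 103501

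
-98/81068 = -49/40534 ≈ -0.00121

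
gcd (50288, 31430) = 6286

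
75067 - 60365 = 14702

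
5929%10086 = 5929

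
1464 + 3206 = 4670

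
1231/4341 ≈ 0.284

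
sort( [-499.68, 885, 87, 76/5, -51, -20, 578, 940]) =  [-499.68, -51, -20, 76/5, 87, 578, 885, 940]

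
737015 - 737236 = -221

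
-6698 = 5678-12376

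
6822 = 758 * 9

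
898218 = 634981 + 263237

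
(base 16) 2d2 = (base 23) 189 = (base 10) 722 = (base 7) 2051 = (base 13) 437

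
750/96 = 7+13/16 ≈ 7.81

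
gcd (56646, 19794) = 6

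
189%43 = 17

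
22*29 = 638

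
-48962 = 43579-92541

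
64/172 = 16/43 ≈ 0.372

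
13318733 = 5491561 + 7827172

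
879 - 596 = 283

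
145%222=145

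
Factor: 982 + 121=1103^1=1103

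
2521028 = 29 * 86932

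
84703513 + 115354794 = 200058307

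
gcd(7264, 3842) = 2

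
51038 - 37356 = 13682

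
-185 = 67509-67694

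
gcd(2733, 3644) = 911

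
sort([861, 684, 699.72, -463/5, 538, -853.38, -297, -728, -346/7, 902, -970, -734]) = [-970, -853.38, -734, -728, -297, -463/5, -346/7, 538, 684, 699.72, 861, 902]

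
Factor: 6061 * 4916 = 2^2 * 11^1 * 19^1 * 29^1 * 1229^1 = 29795876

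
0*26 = 0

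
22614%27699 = 22614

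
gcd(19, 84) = 1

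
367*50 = 18350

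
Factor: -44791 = -1*47^1*953^1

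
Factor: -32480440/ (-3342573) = 2^3 * 3^ (-3) * 5^1 * 13^ (-1) * 89^ (-1) * 107^ (-1) * 812011^1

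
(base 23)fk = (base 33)b2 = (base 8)555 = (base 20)i5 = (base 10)365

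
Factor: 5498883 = 3^2*13^1*43^1*1093^1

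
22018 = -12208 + 34226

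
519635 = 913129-393494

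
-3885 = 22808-26693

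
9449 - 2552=6897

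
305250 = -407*(-750)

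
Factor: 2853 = 3^2 * 317^1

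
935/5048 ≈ 0.185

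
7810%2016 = 1762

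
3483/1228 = 2 + 1027/1228 ≈ 2.84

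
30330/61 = 497 + 13/61 ≈ 497.21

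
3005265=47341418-44336153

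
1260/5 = 252 = 252.00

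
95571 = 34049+61522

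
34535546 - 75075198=-40539652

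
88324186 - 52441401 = 35882785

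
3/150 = 1/50 = 0.02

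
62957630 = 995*63274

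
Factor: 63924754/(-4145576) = -1*2^(-2)*59^(-1)*5039^1*6343^1*8783^(-1) = -31962377/2072788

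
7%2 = 1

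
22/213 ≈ 0.103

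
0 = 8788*0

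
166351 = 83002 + 83349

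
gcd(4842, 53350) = 2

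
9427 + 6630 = 16057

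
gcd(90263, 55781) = 1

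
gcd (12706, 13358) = 2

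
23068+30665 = 53733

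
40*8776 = 351040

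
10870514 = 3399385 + 7471129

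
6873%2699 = 1475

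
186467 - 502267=-315800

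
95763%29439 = 7446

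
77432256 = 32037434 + 45394822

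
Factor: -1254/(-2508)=2^(-1)=1/2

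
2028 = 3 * 676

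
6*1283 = 7698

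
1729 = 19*91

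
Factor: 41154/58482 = 3^ (-3)*19^1 = 19/27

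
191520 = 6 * 31920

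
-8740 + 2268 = -6472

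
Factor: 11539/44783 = 11^1*19^(-1)*1049^1*2357^(-1)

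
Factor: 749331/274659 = 3^3 * 7^(-1) * 29^1 * 41^(-1) = 783/287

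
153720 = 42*3660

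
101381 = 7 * 14483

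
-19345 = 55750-75095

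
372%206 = 166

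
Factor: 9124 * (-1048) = -1 * 2^5 * 131^1 * 2281^1 = -9561952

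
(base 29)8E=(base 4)3312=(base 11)204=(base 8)366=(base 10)246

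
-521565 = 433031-954596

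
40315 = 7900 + 32415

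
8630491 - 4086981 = 4543510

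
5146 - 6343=-1197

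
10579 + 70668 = 81247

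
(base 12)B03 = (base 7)4425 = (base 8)3063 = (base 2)11000110011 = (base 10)1587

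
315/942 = 105/314 ≈ 0.334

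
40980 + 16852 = 57832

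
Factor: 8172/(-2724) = -1 * 3^1 = -3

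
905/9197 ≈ 0.0984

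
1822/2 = 911 = 911.00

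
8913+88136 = 97049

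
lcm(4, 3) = 12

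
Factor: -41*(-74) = 2^1*37^1*41^1 = 3034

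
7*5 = 35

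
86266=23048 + 63218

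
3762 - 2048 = 1714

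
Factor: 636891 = 3^1*212297^1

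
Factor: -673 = -1*673^1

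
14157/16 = 884+13/16 ≈ 884.81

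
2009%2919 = 2009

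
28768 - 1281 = 27487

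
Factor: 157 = 157^1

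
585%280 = 25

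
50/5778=25/2889 ≈ 0.00865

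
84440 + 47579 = 132019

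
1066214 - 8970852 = -7904638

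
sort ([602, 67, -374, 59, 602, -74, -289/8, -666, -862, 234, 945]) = [-862, -666, -374, -74, -289/8, 59, 67, 234, 602, 602, 945]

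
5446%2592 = 262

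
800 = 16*50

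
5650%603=223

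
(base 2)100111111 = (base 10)319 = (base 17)11d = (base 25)cj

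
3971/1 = 3971 = 3971.00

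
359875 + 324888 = 684763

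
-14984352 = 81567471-96551823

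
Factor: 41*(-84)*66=-1*2^3*3^2*7^1*11^1*41^1=-227304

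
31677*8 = 253416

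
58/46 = 29/23 ≈ 1.26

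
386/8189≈0.0471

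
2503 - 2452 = 51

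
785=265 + 520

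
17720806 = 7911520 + 9809286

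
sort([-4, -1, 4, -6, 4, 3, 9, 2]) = [-6, -4, -1, 2, 3, 4, 4, 9]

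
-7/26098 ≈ -0.000268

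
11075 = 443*25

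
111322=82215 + 29107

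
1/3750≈0.000267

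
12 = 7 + 5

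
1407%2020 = 1407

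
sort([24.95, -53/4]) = [-53/4, 24.95]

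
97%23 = 5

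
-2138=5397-7535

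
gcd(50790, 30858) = 6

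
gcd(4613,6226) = 1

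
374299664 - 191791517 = 182508147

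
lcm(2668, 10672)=10672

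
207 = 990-783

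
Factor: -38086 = -1 * 2^1 * 137^1 * 139^1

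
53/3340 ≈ 0.0159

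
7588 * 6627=50285676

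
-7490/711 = -10 - 380/711 ≈ -10.53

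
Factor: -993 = -1*3^1*331^1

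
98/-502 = -49/251 ≈ -0.195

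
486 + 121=607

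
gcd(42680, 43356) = 4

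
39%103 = 39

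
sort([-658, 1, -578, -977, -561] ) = [-977, -658, -578, -561, 1] 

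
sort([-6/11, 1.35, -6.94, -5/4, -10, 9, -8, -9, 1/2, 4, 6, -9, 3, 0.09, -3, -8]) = [-10, -9, -9, -8, -8, -6.94, -3, -5/4, -6/11, 0.09, 1/2, 1.35, 3, 4, 6, 9]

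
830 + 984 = 1814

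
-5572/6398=-398/457 ≈ -0.871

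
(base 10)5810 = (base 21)d3e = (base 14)2190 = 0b1011010110010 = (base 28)7be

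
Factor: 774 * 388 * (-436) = -1 * 2^5 * 3^2 * 43^1 * 97^1 * 109^1 = -130936032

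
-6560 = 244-6804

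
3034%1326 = 382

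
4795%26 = 11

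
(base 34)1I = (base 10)52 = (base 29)1N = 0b110100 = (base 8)64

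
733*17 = 12461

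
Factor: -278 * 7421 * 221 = -1 * 2^1 * 13^1 * 17^1 * 41^1 * 139^1 * 181^1 = -455931398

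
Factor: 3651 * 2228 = 2^2 * 3^1 * 557^1 * 1217^1 = 8134428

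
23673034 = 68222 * 347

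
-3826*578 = -2211428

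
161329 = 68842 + 92487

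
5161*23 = 118703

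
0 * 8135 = 0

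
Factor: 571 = 571^1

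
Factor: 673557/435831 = 11^(-1)*17^1 = 17/11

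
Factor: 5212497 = 3^1*53^1*32783^1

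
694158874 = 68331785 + 625827089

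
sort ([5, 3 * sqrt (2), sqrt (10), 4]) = [sqrt (10), 4, 3 * sqrt (2), 5]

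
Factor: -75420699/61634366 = -1 * 2^(-1) * 3^1 * 19^(-1) * 211^(-1) * 1997^1 * 7687^(-1) * 12589^1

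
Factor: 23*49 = 7^2*23^1 = 1127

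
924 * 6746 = 6233304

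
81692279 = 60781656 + 20910623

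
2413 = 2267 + 146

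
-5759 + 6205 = 446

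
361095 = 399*905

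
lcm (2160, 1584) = 23760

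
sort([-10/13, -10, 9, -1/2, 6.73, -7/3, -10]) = [-10, -10, -7/3, -10/13, -1/2, 6.73, 9]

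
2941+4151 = 7092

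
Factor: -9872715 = -1 * 3^1 * 5^1 * 499^1 * 1319^1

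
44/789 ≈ 0.0558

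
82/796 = 41/398 ≈ 0.103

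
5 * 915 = 4575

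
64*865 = 55360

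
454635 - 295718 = 158917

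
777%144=57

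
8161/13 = 627 + 10/13 ≈ 627.77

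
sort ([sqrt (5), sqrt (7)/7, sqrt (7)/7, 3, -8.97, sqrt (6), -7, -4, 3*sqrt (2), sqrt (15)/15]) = [-8.97, -7, -4, sqrt (15)/15, sqrt (7)/7, sqrt (7)/7, sqrt (5), sqrt (6), 3, 3*sqrt (2)]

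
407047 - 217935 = 189112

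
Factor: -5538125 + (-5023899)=-1*2^3*11^1*19^1*6317^1=-10562024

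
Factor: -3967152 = -1*2^4*3^1*7^1*11807^1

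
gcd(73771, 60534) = 1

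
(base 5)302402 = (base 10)9727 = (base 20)1467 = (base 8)22777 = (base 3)111100021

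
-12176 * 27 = -328752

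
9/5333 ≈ 0.00169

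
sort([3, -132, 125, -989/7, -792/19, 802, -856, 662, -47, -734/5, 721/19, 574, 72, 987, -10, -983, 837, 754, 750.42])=[-983, -856, -734/5, -989/7, -132, -47, -792/19, -10, 3, 721/19, 72, 125, 574, 662, 750.42, 754, 802, 837, 987]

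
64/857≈0.0747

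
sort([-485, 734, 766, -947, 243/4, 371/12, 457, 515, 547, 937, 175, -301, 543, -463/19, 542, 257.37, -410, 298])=[-947, -485, -410, -301, -463/19, 371/12, 243/4, 175, 257.37, 298, 457, 515, 542, 543, 547, 734, 766, 937]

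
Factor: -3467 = -1 * 3467^1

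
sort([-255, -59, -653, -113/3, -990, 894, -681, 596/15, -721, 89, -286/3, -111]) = [-990, -721, -681, -653, -255, -111, -286/3, -59, -113/3, 596/15, 89, 894]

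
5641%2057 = 1527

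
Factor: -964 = -1*2^2*241^1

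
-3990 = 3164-7154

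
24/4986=4/831 ≈ 0.00481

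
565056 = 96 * 5886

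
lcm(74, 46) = 1702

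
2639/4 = 659 + 3/4 = 659.75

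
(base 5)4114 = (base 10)534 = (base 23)105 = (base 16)216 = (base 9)653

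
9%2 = 1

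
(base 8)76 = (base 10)62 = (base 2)111110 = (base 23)2g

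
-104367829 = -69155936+-35211893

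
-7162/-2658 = 2 + 923/1329 ≈ 2.69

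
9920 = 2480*4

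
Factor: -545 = -1 * 5^1 * 109^1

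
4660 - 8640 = -3980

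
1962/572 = 981/286 ≈ 3.43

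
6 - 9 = -3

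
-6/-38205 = 2/12735 ≈ 0.000157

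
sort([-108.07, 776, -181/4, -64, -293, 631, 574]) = [-293, -108.07, -64, -181/4, 574, 631, 776]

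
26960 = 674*40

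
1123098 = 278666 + 844432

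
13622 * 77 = 1048894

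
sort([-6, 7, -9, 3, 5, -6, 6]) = [-9, -6, -6, 3, 5, 6, 7]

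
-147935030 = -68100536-79834494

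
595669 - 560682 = 34987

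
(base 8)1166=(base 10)630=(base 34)ii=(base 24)126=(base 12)446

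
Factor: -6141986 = -1*2^1*3070993^1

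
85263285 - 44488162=40775123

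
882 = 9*98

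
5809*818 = 4751762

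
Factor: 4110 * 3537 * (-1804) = -1 * 2^3 * 3^4 * 5^1 * 11^1 * 41^1 * 131^1 * 137^1 = -26224874280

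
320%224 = 96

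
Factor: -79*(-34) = 2^1*17^1*79^1 = 2686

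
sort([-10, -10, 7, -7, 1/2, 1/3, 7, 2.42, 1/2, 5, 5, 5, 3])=[-10, -10, -7, 1/3, 1/2, 1/2, 2.42, 3, 5, 5, 5, 7, 7]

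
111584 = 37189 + 74395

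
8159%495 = 239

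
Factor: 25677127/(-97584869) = -1*7^2*31^(-1)*257^1*2039^1*3147899^(-1) 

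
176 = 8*22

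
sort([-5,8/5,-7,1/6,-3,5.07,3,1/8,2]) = [-7,-5,-3,1/8,1/6,8/5,2,3,5.07]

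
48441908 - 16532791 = 31909117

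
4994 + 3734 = 8728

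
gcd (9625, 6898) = 1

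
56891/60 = 948 + 11/60 ≈ 948.18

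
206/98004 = 103/49002 ≈ 0.00210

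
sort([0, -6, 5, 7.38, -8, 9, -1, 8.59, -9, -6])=[-9, -8, -6, -6, -1, 0, 5, 7.38, 8.59, 9]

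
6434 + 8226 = 14660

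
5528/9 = 614 + 2/9 ≈ 614.22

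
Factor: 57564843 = 3^1*7^1*2741183^1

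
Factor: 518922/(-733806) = -1*3^(-1)*107^(-1)*227^1 = -227/321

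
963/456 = 2 + 17/152 ≈ 2.11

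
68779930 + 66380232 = 135160162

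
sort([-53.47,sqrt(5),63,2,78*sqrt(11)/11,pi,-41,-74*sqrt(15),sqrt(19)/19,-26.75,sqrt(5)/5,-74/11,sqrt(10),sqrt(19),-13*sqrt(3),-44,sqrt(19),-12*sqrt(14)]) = [-74*sqrt(15),-53.47,-12*sqrt(14),-44,-41,-26.75,-13*sqrt(3),-74/11,sqrt(19)/19,sqrt(5)/5,2,sqrt(5),pi,sqrt(10),sqrt(19),sqrt(19),78*sqrt(11)/11,63]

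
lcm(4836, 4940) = 459420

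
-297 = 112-409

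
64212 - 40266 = 23946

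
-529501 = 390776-920277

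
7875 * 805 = 6339375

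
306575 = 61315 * 5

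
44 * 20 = 880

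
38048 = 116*328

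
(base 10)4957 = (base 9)6717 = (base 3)20210121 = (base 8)11535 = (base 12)2a51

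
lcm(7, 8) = 56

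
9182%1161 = 1055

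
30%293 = 30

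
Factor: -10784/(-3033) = 2^5 * 3^(-2) = 32/9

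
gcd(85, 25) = 5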